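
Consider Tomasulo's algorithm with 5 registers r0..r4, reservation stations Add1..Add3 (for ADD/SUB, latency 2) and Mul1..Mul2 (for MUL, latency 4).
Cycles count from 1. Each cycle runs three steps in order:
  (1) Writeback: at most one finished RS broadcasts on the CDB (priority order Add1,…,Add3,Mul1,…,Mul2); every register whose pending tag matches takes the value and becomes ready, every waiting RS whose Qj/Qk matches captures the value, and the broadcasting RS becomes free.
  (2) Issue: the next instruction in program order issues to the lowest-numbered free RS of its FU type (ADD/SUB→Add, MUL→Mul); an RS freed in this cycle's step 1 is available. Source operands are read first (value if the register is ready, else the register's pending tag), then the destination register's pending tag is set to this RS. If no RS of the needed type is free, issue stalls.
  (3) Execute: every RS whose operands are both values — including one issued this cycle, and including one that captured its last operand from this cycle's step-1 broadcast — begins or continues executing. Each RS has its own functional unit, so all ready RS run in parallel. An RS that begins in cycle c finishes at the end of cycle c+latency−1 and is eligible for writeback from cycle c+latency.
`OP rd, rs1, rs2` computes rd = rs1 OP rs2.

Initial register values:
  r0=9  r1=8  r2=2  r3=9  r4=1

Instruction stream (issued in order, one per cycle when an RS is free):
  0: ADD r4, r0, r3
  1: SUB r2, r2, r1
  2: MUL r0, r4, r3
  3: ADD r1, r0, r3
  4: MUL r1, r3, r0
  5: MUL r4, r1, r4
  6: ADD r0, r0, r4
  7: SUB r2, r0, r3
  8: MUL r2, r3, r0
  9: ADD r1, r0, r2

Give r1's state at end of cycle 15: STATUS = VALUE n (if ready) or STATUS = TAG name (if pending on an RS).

STATUS = TAG Add3

  c1: issue ADD r4<-Add1  regs: r0:9,r1:8,r2:2,r3:9,r4:Add1
  c2: issue SUB r2<-Add2  regs: r0:9,r1:8,r2:Add2,r3:9,r4:Add1
  c3: CDB Add1=18; issue MUL r0<-Mul1  regs: r0:Mul1,r1:8,r2:Add2,r3:9,r4:18
  c4: CDB Add2=-6; issue ADD r1<-Add1  regs: r0:Mul1,r1:Add1,r2:-6,r3:9,r4:18
  c5: issue MUL r1<-Mul2  regs: r0:Mul1,r1:Mul2,r2:-6,r3:9,r4:18
  c6: stall  regs: r0:Mul1,r1:Mul2,r2:-6,r3:9,r4:18
  c7: CDB Mul1=162; issue MUL r4<-Mul1  regs: r0:162,r1:Mul2,r2:-6,r3:9,r4:Mul1
  c8: issue ADD r0<-Add2  regs: r0:Add2,r1:Mul2,r2:-6,r3:9,r4:Mul1
  c9: CDB Add1=171; issue SUB r2<-Add1  regs: r0:Add2,r1:Mul2,r2:Add1,r3:9,r4:Mul1
  c10: stall  regs: r0:Add2,r1:Mul2,r2:Add1,r3:9,r4:Mul1
  c11: CDB Mul2=1458; issue MUL r2<-Mul2  regs: r0:Add2,r1:1458,r2:Mul2,r3:9,r4:Mul1
  c12: issue ADD r1<-Add3  regs: r0:Add2,r1:Add3,r2:Mul2,r3:9,r4:Mul1
  c13: -  regs: r0:Add2,r1:Add3,r2:Mul2,r3:9,r4:Mul1
  c14: -  regs: r0:Add2,r1:Add3,r2:Mul2,r3:9,r4:Mul1
  c15: CDB Mul1=26244  regs: r0:Add2,r1:Add3,r2:Mul2,r3:9,r4:26244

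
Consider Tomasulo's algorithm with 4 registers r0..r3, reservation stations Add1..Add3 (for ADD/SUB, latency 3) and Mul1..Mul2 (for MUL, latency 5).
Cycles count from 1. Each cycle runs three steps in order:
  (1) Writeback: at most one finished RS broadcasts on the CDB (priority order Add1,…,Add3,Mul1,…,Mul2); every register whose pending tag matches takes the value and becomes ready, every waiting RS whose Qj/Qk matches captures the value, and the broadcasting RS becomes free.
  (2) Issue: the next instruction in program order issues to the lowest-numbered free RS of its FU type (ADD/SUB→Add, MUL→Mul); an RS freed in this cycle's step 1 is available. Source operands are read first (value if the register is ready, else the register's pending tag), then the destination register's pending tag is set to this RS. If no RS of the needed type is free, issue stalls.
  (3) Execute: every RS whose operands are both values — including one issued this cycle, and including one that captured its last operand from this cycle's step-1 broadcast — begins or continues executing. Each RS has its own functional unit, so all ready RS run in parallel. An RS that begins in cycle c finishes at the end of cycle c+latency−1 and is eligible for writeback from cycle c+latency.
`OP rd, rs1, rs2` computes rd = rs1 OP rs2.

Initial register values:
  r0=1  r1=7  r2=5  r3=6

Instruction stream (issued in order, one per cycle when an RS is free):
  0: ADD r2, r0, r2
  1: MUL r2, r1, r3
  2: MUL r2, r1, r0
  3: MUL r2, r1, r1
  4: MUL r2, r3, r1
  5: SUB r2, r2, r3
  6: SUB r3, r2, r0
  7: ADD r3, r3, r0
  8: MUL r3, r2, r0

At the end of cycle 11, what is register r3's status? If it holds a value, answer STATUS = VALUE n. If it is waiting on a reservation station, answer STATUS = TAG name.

c1: issue ADD r2<-Add1 | r0:1,r1:7,r2:Add1,r3:6
c2: issue MUL r2<-Mul1 | r0:1,r1:7,r2:Mul1,r3:6
c3: issue MUL r2<-Mul2 | r0:1,r1:7,r2:Mul2,r3:6
c4: CDB Add1=6; stall | r0:1,r1:7,r2:Mul2,r3:6
c5: stall | r0:1,r1:7,r2:Mul2,r3:6
c6: stall | r0:1,r1:7,r2:Mul2,r3:6
c7: CDB Mul1=42; issue MUL r2<-Mul1 | r0:1,r1:7,r2:Mul1,r3:6
c8: CDB Mul2=7; issue MUL r2<-Mul2 | r0:1,r1:7,r2:Mul2,r3:6
c9: issue SUB r2<-Add1 | r0:1,r1:7,r2:Add1,r3:6
c10: issue SUB r3<-Add2 | r0:1,r1:7,r2:Add1,r3:Add2
c11: issue ADD r3<-Add3 | r0:1,r1:7,r2:Add1,r3:Add3

STATUS = TAG Add3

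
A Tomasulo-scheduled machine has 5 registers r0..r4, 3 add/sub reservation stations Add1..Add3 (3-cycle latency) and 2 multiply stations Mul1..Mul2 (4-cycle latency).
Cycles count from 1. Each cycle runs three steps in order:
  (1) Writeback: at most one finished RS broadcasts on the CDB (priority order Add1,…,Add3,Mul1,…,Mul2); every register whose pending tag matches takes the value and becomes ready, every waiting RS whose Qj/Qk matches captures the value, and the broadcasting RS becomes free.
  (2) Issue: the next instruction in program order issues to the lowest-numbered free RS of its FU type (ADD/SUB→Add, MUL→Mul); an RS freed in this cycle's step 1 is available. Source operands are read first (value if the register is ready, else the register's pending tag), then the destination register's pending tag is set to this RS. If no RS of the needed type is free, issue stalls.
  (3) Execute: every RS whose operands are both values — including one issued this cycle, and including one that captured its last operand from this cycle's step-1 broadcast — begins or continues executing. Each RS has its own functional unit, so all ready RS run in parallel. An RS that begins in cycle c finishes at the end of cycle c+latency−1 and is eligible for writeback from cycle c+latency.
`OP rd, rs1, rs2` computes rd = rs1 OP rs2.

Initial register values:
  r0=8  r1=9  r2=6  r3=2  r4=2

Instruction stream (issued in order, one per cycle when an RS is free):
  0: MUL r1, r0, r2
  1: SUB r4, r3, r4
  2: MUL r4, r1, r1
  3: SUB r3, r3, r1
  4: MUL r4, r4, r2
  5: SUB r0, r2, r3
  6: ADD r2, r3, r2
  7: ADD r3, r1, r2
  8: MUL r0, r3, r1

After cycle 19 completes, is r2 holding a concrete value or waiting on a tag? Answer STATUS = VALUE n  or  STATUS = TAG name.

c1: issue MUL r1<-Mul1 | r0:8,r1:Mul1,r2:6,r3:2,r4:2
c2: issue SUB r4<-Add1 | r0:8,r1:Mul1,r2:6,r3:2,r4:Add1
c3: issue MUL r4<-Mul2 | r0:8,r1:Mul1,r2:6,r3:2,r4:Mul2
c4: issue SUB r3<-Add2 | r0:8,r1:Mul1,r2:6,r3:Add2,r4:Mul2
c5: CDB Add1=0; stall | r0:8,r1:Mul1,r2:6,r3:Add2,r4:Mul2
c6: CDB Mul1=48; issue MUL r4<-Mul1 | r0:8,r1:48,r2:6,r3:Add2,r4:Mul1
c7: issue SUB r0<-Add1 | r0:Add1,r1:48,r2:6,r3:Add2,r4:Mul1
c8: issue ADD r2<-Add3 | r0:Add1,r1:48,r2:Add3,r3:Add2,r4:Mul1
c9: CDB Add2=-46; issue ADD r3<-Add2 | r0:Add1,r1:48,r2:Add3,r3:Add2,r4:Mul1
c10: CDB Mul2=2304; issue MUL r0<-Mul2 | r0:Mul2,r1:48,r2:Add3,r3:Add2,r4:Mul1
c11: - | r0:Mul2,r1:48,r2:Add3,r3:Add2,r4:Mul1
c12: CDB Add1=52 | r0:Mul2,r1:48,r2:Add3,r3:Add2,r4:Mul1
c13: CDB Add3=-40 | r0:Mul2,r1:48,r2:-40,r3:Add2,r4:Mul1
c14: CDB Mul1=13824 | r0:Mul2,r1:48,r2:-40,r3:Add2,r4:13824
c15: - | r0:Mul2,r1:48,r2:-40,r3:Add2,r4:13824
c16: CDB Add2=8 | r0:Mul2,r1:48,r2:-40,r3:8,r4:13824
c17: - | r0:Mul2,r1:48,r2:-40,r3:8,r4:13824
c18: - | r0:Mul2,r1:48,r2:-40,r3:8,r4:13824
c19: - | r0:Mul2,r1:48,r2:-40,r3:8,r4:13824

STATUS = VALUE -40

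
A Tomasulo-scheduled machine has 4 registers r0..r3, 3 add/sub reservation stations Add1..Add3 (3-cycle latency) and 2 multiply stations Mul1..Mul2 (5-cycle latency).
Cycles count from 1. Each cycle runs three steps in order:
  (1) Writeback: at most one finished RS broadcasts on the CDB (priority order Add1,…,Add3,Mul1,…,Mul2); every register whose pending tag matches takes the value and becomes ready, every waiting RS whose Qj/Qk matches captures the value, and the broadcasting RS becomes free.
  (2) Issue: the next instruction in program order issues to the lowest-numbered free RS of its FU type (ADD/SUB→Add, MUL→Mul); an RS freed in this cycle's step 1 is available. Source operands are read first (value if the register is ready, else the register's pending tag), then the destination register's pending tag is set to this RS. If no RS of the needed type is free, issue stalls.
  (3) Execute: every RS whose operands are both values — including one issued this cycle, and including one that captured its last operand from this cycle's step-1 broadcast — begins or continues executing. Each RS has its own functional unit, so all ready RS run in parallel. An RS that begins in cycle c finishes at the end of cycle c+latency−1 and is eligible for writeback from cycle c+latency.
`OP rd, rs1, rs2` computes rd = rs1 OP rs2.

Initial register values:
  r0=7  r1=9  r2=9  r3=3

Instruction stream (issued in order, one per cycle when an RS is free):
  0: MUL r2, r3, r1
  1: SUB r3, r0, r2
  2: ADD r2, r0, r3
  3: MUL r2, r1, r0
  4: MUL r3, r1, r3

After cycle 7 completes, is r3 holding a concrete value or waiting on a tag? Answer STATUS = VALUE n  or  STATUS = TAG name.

c1: issue MUL r2<-Mul1 | r0:7,r1:9,r2:Mul1,r3:3
c2: issue SUB r3<-Add1 | r0:7,r1:9,r2:Mul1,r3:Add1
c3: issue ADD r2<-Add2 | r0:7,r1:9,r2:Add2,r3:Add1
c4: issue MUL r2<-Mul2 | r0:7,r1:9,r2:Mul2,r3:Add1
c5: stall | r0:7,r1:9,r2:Mul2,r3:Add1
c6: CDB Mul1=27; issue MUL r3<-Mul1 | r0:7,r1:9,r2:Mul2,r3:Mul1
c7: - | r0:7,r1:9,r2:Mul2,r3:Mul1

STATUS = TAG Mul1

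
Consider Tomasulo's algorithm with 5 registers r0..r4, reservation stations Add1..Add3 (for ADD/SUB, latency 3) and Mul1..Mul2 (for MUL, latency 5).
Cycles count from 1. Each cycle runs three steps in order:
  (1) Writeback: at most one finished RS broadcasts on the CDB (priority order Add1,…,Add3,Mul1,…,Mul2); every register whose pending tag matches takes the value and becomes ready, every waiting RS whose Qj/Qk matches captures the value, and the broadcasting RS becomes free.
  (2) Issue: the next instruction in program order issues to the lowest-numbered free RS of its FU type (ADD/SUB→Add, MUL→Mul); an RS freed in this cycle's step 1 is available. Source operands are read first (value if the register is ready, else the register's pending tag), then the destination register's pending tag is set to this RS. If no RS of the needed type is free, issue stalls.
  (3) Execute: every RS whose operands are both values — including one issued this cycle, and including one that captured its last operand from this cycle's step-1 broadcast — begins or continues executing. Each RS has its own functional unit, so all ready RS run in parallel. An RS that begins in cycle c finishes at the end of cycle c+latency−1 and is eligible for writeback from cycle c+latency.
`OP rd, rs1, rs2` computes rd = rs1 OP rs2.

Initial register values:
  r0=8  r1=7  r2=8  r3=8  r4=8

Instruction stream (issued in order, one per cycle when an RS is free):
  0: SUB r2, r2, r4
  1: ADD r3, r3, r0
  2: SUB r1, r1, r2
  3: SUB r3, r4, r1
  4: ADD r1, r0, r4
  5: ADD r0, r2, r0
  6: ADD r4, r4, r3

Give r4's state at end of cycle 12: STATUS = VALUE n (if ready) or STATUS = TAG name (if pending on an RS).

STATUS = TAG Add2

  c1: issue SUB r2<-Add1  regs: r0:8,r1:7,r2:Add1,r3:8,r4:8
  c2: issue ADD r3<-Add2  regs: r0:8,r1:7,r2:Add1,r3:Add2,r4:8
  c3: issue SUB r1<-Add3  regs: r0:8,r1:Add3,r2:Add1,r3:Add2,r4:8
  c4: CDB Add1=0; issue SUB r3<-Add1  regs: r0:8,r1:Add3,r2:0,r3:Add1,r4:8
  c5: CDB Add2=16; issue ADD r1<-Add2  regs: r0:8,r1:Add2,r2:0,r3:Add1,r4:8
  c6: stall  regs: r0:8,r1:Add2,r2:0,r3:Add1,r4:8
  c7: CDB Add3=7; issue ADD r0<-Add3  regs: r0:Add3,r1:Add2,r2:0,r3:Add1,r4:8
  c8: CDB Add2=16; issue ADD r4<-Add2  regs: r0:Add3,r1:16,r2:0,r3:Add1,r4:Add2
  c9: -  regs: r0:Add3,r1:16,r2:0,r3:Add1,r4:Add2
  c10: CDB Add1=1  regs: r0:Add3,r1:16,r2:0,r3:1,r4:Add2
  c11: CDB Add3=8  regs: r0:8,r1:16,r2:0,r3:1,r4:Add2
  c12: -  regs: r0:8,r1:16,r2:0,r3:1,r4:Add2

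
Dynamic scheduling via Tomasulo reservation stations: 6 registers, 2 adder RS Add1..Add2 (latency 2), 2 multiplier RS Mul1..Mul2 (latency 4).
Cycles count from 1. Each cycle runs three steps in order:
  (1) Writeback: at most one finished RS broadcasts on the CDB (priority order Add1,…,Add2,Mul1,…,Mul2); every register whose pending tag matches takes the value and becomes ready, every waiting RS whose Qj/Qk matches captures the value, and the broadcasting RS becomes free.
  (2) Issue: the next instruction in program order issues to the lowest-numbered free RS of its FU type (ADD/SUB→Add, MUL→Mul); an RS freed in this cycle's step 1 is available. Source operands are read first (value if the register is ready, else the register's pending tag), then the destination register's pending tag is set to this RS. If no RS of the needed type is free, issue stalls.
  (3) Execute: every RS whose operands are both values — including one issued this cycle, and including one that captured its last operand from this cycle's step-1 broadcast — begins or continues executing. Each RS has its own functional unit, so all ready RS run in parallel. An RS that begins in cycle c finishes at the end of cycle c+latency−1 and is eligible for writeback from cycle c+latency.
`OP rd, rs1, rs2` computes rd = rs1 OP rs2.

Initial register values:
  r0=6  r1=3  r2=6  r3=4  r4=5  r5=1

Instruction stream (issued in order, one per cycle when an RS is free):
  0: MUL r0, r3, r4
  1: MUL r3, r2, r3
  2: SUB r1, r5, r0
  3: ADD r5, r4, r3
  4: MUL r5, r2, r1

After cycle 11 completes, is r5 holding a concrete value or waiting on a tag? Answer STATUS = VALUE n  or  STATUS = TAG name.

cycle 1: issue MUL r0<-Mul1 // r0:Mul1,r1:3,r2:6,r3:4,r4:5,r5:1
cycle 2: issue MUL r3<-Mul2 // r0:Mul1,r1:3,r2:6,r3:Mul2,r4:5,r5:1
cycle 3: issue SUB r1<-Add1 // r0:Mul1,r1:Add1,r2:6,r3:Mul2,r4:5,r5:1
cycle 4: issue ADD r5<-Add2 // r0:Mul1,r1:Add1,r2:6,r3:Mul2,r4:5,r5:Add2
cycle 5: CDB Mul1=20; issue MUL r5<-Mul1 // r0:20,r1:Add1,r2:6,r3:Mul2,r4:5,r5:Mul1
cycle 6: CDB Mul2=24 // r0:20,r1:Add1,r2:6,r3:24,r4:5,r5:Mul1
cycle 7: CDB Add1=-19 // r0:20,r1:-19,r2:6,r3:24,r4:5,r5:Mul1
cycle 8: CDB Add2=29 // r0:20,r1:-19,r2:6,r3:24,r4:5,r5:Mul1
cycle 9: - // r0:20,r1:-19,r2:6,r3:24,r4:5,r5:Mul1
cycle 10: - // r0:20,r1:-19,r2:6,r3:24,r4:5,r5:Mul1
cycle 11: CDB Mul1=-114 // r0:20,r1:-19,r2:6,r3:24,r4:5,r5:-114

STATUS = VALUE -114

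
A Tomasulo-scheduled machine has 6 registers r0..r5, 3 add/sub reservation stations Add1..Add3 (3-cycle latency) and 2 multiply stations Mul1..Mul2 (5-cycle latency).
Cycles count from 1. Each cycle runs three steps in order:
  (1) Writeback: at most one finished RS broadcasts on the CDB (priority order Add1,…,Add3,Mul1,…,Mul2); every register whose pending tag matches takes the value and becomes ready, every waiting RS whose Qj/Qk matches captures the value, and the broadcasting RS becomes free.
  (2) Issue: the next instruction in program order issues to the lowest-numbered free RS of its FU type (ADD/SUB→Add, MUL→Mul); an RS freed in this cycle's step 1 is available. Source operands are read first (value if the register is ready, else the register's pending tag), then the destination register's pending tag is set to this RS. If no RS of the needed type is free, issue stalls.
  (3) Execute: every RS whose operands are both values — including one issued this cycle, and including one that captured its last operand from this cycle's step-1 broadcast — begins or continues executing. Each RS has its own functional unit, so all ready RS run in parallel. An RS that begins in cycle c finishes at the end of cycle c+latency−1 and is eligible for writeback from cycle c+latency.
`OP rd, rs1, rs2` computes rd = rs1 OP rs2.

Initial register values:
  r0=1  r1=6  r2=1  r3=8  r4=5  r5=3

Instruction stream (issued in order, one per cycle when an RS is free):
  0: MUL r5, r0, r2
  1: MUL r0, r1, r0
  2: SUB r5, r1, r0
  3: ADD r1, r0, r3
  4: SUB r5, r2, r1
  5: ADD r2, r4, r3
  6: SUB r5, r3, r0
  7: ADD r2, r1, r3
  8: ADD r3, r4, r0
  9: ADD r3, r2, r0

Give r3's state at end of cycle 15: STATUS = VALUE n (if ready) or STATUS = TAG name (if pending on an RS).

STATUS = TAG Add3

cycle 1: issue MUL r5<-Mul1 // r0:1,r1:6,r2:1,r3:8,r4:5,r5:Mul1
cycle 2: issue MUL r0<-Mul2 // r0:Mul2,r1:6,r2:1,r3:8,r4:5,r5:Mul1
cycle 3: issue SUB r5<-Add1 // r0:Mul2,r1:6,r2:1,r3:8,r4:5,r5:Add1
cycle 4: issue ADD r1<-Add2 // r0:Mul2,r1:Add2,r2:1,r3:8,r4:5,r5:Add1
cycle 5: issue SUB r5<-Add3 // r0:Mul2,r1:Add2,r2:1,r3:8,r4:5,r5:Add3
cycle 6: CDB Mul1=1; stall // r0:Mul2,r1:Add2,r2:1,r3:8,r4:5,r5:Add3
cycle 7: CDB Mul2=6; stall // r0:6,r1:Add2,r2:1,r3:8,r4:5,r5:Add3
cycle 8: stall // r0:6,r1:Add2,r2:1,r3:8,r4:5,r5:Add3
cycle 9: stall // r0:6,r1:Add2,r2:1,r3:8,r4:5,r5:Add3
cycle 10: CDB Add1=0; issue ADD r2<-Add1 // r0:6,r1:Add2,r2:Add1,r3:8,r4:5,r5:Add3
cycle 11: CDB Add2=14; issue SUB r5<-Add2 // r0:6,r1:14,r2:Add1,r3:8,r4:5,r5:Add2
cycle 12: stall // r0:6,r1:14,r2:Add1,r3:8,r4:5,r5:Add2
cycle 13: CDB Add1=13; issue ADD r2<-Add1 // r0:6,r1:14,r2:Add1,r3:8,r4:5,r5:Add2
cycle 14: CDB Add2=2; issue ADD r3<-Add2 // r0:6,r1:14,r2:Add1,r3:Add2,r4:5,r5:2
cycle 15: CDB Add3=-13; issue ADD r3<-Add3 // r0:6,r1:14,r2:Add1,r3:Add3,r4:5,r5:2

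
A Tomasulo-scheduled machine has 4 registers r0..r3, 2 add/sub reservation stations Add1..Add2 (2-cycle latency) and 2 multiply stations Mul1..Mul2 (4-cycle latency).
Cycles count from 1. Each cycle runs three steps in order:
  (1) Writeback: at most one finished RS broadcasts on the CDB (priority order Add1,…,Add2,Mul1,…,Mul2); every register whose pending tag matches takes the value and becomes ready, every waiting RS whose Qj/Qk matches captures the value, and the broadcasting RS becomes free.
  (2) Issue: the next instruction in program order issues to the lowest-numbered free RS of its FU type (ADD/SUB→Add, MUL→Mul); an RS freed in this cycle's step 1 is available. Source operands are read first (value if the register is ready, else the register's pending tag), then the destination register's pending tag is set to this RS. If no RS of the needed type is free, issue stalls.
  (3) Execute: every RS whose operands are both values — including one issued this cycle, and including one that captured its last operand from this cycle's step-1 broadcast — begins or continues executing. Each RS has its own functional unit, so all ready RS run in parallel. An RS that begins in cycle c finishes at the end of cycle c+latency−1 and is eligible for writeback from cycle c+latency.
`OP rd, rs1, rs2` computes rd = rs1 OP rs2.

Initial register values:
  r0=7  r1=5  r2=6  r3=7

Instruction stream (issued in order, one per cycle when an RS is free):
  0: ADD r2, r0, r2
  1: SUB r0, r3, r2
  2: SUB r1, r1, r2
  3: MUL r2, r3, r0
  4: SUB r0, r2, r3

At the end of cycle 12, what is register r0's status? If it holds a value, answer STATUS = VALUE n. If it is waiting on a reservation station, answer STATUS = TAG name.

STATUS = VALUE -49

c1: issue ADD r2<-Add1 | r0:7,r1:5,r2:Add1,r3:7
c2: issue SUB r0<-Add2 | r0:Add2,r1:5,r2:Add1,r3:7
c3: CDB Add1=13; issue SUB r1<-Add1 | r0:Add2,r1:Add1,r2:13,r3:7
c4: issue MUL r2<-Mul1 | r0:Add2,r1:Add1,r2:Mul1,r3:7
c5: CDB Add1=-8; issue SUB r0<-Add1 | r0:Add1,r1:-8,r2:Mul1,r3:7
c6: CDB Add2=-6 | r0:Add1,r1:-8,r2:Mul1,r3:7
c7: - | r0:Add1,r1:-8,r2:Mul1,r3:7
c8: - | r0:Add1,r1:-8,r2:Mul1,r3:7
c9: - | r0:Add1,r1:-8,r2:Mul1,r3:7
c10: CDB Mul1=-42 | r0:Add1,r1:-8,r2:-42,r3:7
c11: - | r0:Add1,r1:-8,r2:-42,r3:7
c12: CDB Add1=-49 | r0:-49,r1:-8,r2:-42,r3:7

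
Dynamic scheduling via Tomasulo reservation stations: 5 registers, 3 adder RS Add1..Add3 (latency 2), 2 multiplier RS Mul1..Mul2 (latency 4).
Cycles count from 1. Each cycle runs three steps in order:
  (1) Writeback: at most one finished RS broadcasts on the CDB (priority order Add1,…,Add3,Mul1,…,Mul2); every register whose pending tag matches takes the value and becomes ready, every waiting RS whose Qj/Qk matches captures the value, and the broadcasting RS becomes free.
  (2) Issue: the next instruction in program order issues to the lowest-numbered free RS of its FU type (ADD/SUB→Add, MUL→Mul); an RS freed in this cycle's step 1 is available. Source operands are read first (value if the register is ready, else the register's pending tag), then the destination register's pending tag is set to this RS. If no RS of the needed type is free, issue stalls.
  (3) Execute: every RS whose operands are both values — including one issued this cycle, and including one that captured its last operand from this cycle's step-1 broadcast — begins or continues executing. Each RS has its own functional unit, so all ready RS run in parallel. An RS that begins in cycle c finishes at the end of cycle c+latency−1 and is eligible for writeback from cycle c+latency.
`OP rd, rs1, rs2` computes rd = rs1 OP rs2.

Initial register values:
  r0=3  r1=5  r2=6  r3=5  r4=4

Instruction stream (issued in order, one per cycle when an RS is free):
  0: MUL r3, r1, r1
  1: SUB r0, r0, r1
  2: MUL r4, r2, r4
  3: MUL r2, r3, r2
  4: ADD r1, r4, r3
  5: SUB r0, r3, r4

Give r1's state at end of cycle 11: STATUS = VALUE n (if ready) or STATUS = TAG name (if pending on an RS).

STATUS = VALUE 49

cycle 1: issue MUL r3<-Mul1 // r0:3,r1:5,r2:6,r3:Mul1,r4:4
cycle 2: issue SUB r0<-Add1 // r0:Add1,r1:5,r2:6,r3:Mul1,r4:4
cycle 3: issue MUL r4<-Mul2 // r0:Add1,r1:5,r2:6,r3:Mul1,r4:Mul2
cycle 4: CDB Add1=-2; stall // r0:-2,r1:5,r2:6,r3:Mul1,r4:Mul2
cycle 5: CDB Mul1=25; issue MUL r2<-Mul1 // r0:-2,r1:5,r2:Mul1,r3:25,r4:Mul2
cycle 6: issue ADD r1<-Add1 // r0:-2,r1:Add1,r2:Mul1,r3:25,r4:Mul2
cycle 7: CDB Mul2=24; issue SUB r0<-Add2 // r0:Add2,r1:Add1,r2:Mul1,r3:25,r4:24
cycle 8: - // r0:Add2,r1:Add1,r2:Mul1,r3:25,r4:24
cycle 9: CDB Add1=49 // r0:Add2,r1:49,r2:Mul1,r3:25,r4:24
cycle 10: CDB Add2=1 // r0:1,r1:49,r2:Mul1,r3:25,r4:24
cycle 11: CDB Mul1=150 // r0:1,r1:49,r2:150,r3:25,r4:24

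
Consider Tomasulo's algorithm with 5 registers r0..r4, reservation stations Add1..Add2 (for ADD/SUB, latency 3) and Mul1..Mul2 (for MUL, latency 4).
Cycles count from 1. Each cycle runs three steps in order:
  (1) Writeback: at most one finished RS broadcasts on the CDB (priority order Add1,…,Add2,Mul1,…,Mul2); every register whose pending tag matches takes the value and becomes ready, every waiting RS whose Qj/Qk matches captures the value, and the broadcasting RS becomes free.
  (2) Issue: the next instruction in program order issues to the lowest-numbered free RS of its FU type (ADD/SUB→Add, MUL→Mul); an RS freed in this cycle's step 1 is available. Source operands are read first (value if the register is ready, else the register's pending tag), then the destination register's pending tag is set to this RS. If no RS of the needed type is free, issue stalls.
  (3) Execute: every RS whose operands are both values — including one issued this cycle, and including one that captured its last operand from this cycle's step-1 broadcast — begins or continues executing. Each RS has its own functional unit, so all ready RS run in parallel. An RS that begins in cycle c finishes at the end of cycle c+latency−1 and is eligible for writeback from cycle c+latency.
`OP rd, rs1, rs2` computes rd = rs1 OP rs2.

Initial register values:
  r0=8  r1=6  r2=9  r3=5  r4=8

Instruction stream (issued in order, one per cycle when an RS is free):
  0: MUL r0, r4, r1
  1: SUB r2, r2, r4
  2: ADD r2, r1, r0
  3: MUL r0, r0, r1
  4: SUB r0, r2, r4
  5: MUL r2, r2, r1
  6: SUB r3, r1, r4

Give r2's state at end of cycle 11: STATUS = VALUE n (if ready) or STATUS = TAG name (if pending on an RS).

c1: issue MUL r0<-Mul1 | r0:Mul1,r1:6,r2:9,r3:5,r4:8
c2: issue SUB r2<-Add1 | r0:Mul1,r1:6,r2:Add1,r3:5,r4:8
c3: issue ADD r2<-Add2 | r0:Mul1,r1:6,r2:Add2,r3:5,r4:8
c4: issue MUL r0<-Mul2 | r0:Mul2,r1:6,r2:Add2,r3:5,r4:8
c5: CDB Add1=1; issue SUB r0<-Add1 | r0:Add1,r1:6,r2:Add2,r3:5,r4:8
c6: CDB Mul1=48; issue MUL r2<-Mul1 | r0:Add1,r1:6,r2:Mul1,r3:5,r4:8
c7: stall | r0:Add1,r1:6,r2:Mul1,r3:5,r4:8
c8: stall | r0:Add1,r1:6,r2:Mul1,r3:5,r4:8
c9: CDB Add2=54; issue SUB r3<-Add2 | r0:Add1,r1:6,r2:Mul1,r3:Add2,r4:8
c10: CDB Mul2=288 | r0:Add1,r1:6,r2:Mul1,r3:Add2,r4:8
c11: - | r0:Add1,r1:6,r2:Mul1,r3:Add2,r4:8

STATUS = TAG Mul1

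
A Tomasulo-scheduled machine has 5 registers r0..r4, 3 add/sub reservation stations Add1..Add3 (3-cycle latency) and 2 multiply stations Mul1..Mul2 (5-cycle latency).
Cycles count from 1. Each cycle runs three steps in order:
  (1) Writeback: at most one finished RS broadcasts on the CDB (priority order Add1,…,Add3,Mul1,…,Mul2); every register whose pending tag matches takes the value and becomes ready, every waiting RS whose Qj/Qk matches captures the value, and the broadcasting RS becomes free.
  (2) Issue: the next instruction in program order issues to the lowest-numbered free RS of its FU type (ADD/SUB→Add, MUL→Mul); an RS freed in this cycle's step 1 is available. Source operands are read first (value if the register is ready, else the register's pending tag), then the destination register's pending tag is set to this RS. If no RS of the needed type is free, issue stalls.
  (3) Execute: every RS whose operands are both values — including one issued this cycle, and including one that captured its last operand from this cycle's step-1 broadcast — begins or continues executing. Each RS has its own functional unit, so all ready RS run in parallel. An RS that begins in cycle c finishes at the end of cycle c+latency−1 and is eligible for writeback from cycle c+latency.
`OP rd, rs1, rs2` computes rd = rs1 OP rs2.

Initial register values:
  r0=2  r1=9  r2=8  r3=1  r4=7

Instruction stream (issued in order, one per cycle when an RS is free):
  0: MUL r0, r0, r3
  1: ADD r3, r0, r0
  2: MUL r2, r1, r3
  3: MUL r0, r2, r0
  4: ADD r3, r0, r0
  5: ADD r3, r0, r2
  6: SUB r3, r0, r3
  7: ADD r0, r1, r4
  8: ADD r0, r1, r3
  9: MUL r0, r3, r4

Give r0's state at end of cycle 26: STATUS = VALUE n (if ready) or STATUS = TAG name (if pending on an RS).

  c1: issue MUL r0<-Mul1  regs: r0:Mul1,r1:9,r2:8,r3:1,r4:7
  c2: issue ADD r3<-Add1  regs: r0:Mul1,r1:9,r2:8,r3:Add1,r4:7
  c3: issue MUL r2<-Mul2  regs: r0:Mul1,r1:9,r2:Mul2,r3:Add1,r4:7
  c4: stall  regs: r0:Mul1,r1:9,r2:Mul2,r3:Add1,r4:7
  c5: stall  regs: r0:Mul1,r1:9,r2:Mul2,r3:Add1,r4:7
  c6: CDB Mul1=2; issue MUL r0<-Mul1  regs: r0:Mul1,r1:9,r2:Mul2,r3:Add1,r4:7
  c7: issue ADD r3<-Add2  regs: r0:Mul1,r1:9,r2:Mul2,r3:Add2,r4:7
  c8: issue ADD r3<-Add3  regs: r0:Mul1,r1:9,r2:Mul2,r3:Add3,r4:7
  c9: CDB Add1=4; issue SUB r3<-Add1  regs: r0:Mul1,r1:9,r2:Mul2,r3:Add1,r4:7
  c10: stall  regs: r0:Mul1,r1:9,r2:Mul2,r3:Add1,r4:7
  c11: stall  regs: r0:Mul1,r1:9,r2:Mul2,r3:Add1,r4:7
  c12: stall  regs: r0:Mul1,r1:9,r2:Mul2,r3:Add1,r4:7
  c13: stall  regs: r0:Mul1,r1:9,r2:Mul2,r3:Add1,r4:7
  c14: CDB Mul2=36; stall  regs: r0:Mul1,r1:9,r2:36,r3:Add1,r4:7
  c15: stall  regs: r0:Mul1,r1:9,r2:36,r3:Add1,r4:7
  c16: stall  regs: r0:Mul1,r1:9,r2:36,r3:Add1,r4:7
  c17: stall  regs: r0:Mul1,r1:9,r2:36,r3:Add1,r4:7
  c18: stall  regs: r0:Mul1,r1:9,r2:36,r3:Add1,r4:7
  c19: CDB Mul1=72; stall  regs: r0:72,r1:9,r2:36,r3:Add1,r4:7
  c20: stall  regs: r0:72,r1:9,r2:36,r3:Add1,r4:7
  c21: stall  regs: r0:72,r1:9,r2:36,r3:Add1,r4:7
  c22: CDB Add2=144; issue ADD r0<-Add2  regs: r0:Add2,r1:9,r2:36,r3:Add1,r4:7
  c23: CDB Add3=108; issue ADD r0<-Add3  regs: r0:Add3,r1:9,r2:36,r3:Add1,r4:7
  c24: issue MUL r0<-Mul1  regs: r0:Mul1,r1:9,r2:36,r3:Add1,r4:7
  c25: CDB Add2=16  regs: r0:Mul1,r1:9,r2:36,r3:Add1,r4:7
  c26: CDB Add1=-36  regs: r0:Mul1,r1:9,r2:36,r3:-36,r4:7

STATUS = TAG Mul1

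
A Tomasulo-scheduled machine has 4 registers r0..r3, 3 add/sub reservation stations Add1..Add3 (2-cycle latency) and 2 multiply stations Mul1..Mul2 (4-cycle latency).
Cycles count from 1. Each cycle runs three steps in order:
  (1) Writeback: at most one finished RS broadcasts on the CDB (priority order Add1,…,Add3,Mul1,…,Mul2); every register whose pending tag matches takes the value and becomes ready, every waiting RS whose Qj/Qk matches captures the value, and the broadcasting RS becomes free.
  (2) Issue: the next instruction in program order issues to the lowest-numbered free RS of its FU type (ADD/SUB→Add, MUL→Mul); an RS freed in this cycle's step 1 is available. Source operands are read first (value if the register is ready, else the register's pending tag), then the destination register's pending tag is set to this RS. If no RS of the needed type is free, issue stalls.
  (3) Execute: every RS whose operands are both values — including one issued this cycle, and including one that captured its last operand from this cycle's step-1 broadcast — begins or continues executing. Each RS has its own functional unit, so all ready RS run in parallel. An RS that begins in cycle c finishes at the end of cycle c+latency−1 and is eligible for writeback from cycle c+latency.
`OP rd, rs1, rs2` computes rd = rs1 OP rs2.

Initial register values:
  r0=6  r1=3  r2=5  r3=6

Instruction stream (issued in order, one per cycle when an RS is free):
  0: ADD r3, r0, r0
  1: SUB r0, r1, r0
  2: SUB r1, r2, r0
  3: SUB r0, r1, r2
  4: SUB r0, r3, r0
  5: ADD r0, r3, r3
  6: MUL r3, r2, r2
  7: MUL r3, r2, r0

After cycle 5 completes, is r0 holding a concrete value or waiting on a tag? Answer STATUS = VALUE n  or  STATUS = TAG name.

STATUS = TAG Add3

c1: issue ADD r3<-Add1 | r0:6,r1:3,r2:5,r3:Add1
c2: issue SUB r0<-Add2 | r0:Add2,r1:3,r2:5,r3:Add1
c3: CDB Add1=12; issue SUB r1<-Add1 | r0:Add2,r1:Add1,r2:5,r3:12
c4: CDB Add2=-3; issue SUB r0<-Add2 | r0:Add2,r1:Add1,r2:5,r3:12
c5: issue SUB r0<-Add3 | r0:Add3,r1:Add1,r2:5,r3:12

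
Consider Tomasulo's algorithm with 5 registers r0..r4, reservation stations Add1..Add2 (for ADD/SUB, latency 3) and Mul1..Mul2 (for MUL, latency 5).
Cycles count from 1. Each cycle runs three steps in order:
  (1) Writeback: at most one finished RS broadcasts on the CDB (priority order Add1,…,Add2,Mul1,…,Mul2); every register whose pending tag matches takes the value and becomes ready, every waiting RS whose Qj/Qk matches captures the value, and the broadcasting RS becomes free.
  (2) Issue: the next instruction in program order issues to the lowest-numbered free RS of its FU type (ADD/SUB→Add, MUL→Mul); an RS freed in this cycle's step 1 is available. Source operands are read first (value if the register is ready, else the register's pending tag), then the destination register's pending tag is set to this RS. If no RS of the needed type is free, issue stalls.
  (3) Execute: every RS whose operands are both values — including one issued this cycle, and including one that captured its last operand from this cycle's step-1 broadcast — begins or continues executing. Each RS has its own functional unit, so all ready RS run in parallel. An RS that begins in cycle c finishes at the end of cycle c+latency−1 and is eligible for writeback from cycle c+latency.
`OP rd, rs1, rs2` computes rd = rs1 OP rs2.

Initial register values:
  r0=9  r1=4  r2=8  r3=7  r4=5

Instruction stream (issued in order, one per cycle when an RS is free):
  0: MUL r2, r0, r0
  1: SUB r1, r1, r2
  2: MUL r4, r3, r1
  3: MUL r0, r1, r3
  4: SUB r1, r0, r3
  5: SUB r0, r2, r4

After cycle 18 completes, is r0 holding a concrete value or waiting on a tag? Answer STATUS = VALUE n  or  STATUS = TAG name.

STATUS = VALUE 620

  c1: issue MUL r2<-Mul1  regs: r0:9,r1:4,r2:Mul1,r3:7,r4:5
  c2: issue SUB r1<-Add1  regs: r0:9,r1:Add1,r2:Mul1,r3:7,r4:5
  c3: issue MUL r4<-Mul2  regs: r0:9,r1:Add1,r2:Mul1,r3:7,r4:Mul2
  c4: stall  regs: r0:9,r1:Add1,r2:Mul1,r3:7,r4:Mul2
  c5: stall  regs: r0:9,r1:Add1,r2:Mul1,r3:7,r4:Mul2
  c6: CDB Mul1=81; issue MUL r0<-Mul1  regs: r0:Mul1,r1:Add1,r2:81,r3:7,r4:Mul2
  c7: issue SUB r1<-Add2  regs: r0:Mul1,r1:Add2,r2:81,r3:7,r4:Mul2
  c8: stall  regs: r0:Mul1,r1:Add2,r2:81,r3:7,r4:Mul2
  c9: CDB Add1=-77; issue SUB r0<-Add1  regs: r0:Add1,r1:Add2,r2:81,r3:7,r4:Mul2
  c10: -  regs: r0:Add1,r1:Add2,r2:81,r3:7,r4:Mul2
  c11: -  regs: r0:Add1,r1:Add2,r2:81,r3:7,r4:Mul2
  c12: -  regs: r0:Add1,r1:Add2,r2:81,r3:7,r4:Mul2
  c13: -  regs: r0:Add1,r1:Add2,r2:81,r3:7,r4:Mul2
  c14: CDB Mul1=-539  regs: r0:Add1,r1:Add2,r2:81,r3:7,r4:Mul2
  c15: CDB Mul2=-539  regs: r0:Add1,r1:Add2,r2:81,r3:7,r4:-539
  c16: -  regs: r0:Add1,r1:Add2,r2:81,r3:7,r4:-539
  c17: CDB Add2=-546  regs: r0:Add1,r1:-546,r2:81,r3:7,r4:-539
  c18: CDB Add1=620  regs: r0:620,r1:-546,r2:81,r3:7,r4:-539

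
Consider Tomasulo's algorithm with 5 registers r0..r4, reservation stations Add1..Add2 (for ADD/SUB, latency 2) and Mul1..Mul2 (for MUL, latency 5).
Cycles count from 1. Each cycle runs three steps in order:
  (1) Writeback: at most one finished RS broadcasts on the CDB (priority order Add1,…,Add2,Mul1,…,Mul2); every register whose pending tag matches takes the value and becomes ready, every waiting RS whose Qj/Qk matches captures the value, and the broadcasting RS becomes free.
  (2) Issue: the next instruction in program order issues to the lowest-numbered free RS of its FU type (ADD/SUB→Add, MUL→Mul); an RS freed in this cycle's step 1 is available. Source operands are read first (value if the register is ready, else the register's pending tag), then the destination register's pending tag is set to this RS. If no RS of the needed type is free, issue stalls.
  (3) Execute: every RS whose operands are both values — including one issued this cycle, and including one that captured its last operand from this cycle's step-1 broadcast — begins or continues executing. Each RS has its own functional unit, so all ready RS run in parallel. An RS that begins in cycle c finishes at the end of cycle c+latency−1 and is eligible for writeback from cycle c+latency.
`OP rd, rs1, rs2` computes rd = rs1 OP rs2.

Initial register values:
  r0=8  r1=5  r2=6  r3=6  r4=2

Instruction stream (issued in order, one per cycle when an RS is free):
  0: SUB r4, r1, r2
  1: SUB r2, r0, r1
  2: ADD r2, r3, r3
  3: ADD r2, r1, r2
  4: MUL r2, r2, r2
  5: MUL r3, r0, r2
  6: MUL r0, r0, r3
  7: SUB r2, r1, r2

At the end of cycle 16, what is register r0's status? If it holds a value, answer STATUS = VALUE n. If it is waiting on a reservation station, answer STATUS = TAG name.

STATUS = TAG Mul1

c1: issue SUB r4<-Add1 | r0:8,r1:5,r2:6,r3:6,r4:Add1
c2: issue SUB r2<-Add2 | r0:8,r1:5,r2:Add2,r3:6,r4:Add1
c3: CDB Add1=-1; issue ADD r2<-Add1 | r0:8,r1:5,r2:Add1,r3:6,r4:-1
c4: CDB Add2=3; issue ADD r2<-Add2 | r0:8,r1:5,r2:Add2,r3:6,r4:-1
c5: CDB Add1=12; issue MUL r2<-Mul1 | r0:8,r1:5,r2:Mul1,r3:6,r4:-1
c6: issue MUL r3<-Mul2 | r0:8,r1:5,r2:Mul1,r3:Mul2,r4:-1
c7: CDB Add2=17; stall | r0:8,r1:5,r2:Mul1,r3:Mul2,r4:-1
c8: stall | r0:8,r1:5,r2:Mul1,r3:Mul2,r4:-1
c9: stall | r0:8,r1:5,r2:Mul1,r3:Mul2,r4:-1
c10: stall | r0:8,r1:5,r2:Mul1,r3:Mul2,r4:-1
c11: stall | r0:8,r1:5,r2:Mul1,r3:Mul2,r4:-1
c12: CDB Mul1=289; issue MUL r0<-Mul1 | r0:Mul1,r1:5,r2:289,r3:Mul2,r4:-1
c13: issue SUB r2<-Add1 | r0:Mul1,r1:5,r2:Add1,r3:Mul2,r4:-1
c14: - | r0:Mul1,r1:5,r2:Add1,r3:Mul2,r4:-1
c15: CDB Add1=-284 | r0:Mul1,r1:5,r2:-284,r3:Mul2,r4:-1
c16: - | r0:Mul1,r1:5,r2:-284,r3:Mul2,r4:-1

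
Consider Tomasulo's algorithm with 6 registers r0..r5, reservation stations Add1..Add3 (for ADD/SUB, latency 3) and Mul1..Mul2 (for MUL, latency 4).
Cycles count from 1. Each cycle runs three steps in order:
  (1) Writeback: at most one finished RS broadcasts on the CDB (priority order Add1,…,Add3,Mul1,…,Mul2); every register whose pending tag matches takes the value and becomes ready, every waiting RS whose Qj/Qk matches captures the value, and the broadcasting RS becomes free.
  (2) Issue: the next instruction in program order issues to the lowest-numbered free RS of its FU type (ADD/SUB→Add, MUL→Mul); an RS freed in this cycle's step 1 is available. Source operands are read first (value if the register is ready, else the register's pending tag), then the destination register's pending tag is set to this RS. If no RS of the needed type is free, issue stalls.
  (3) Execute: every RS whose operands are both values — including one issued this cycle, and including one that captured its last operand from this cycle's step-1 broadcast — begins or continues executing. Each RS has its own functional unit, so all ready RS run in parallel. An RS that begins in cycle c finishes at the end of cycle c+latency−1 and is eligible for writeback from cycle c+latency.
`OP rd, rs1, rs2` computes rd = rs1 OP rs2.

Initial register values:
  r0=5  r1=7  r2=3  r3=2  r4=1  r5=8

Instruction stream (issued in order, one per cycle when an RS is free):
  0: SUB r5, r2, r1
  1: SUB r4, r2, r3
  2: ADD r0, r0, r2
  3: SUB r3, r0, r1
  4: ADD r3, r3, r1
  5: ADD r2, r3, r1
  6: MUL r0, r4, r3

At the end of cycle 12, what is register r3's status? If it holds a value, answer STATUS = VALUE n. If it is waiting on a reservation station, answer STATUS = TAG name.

  c1: issue SUB r5<-Add1  regs: r0:5,r1:7,r2:3,r3:2,r4:1,r5:Add1
  c2: issue SUB r4<-Add2  regs: r0:5,r1:7,r2:3,r3:2,r4:Add2,r5:Add1
  c3: issue ADD r0<-Add3  regs: r0:Add3,r1:7,r2:3,r3:2,r4:Add2,r5:Add1
  c4: CDB Add1=-4; issue SUB r3<-Add1  regs: r0:Add3,r1:7,r2:3,r3:Add1,r4:Add2,r5:-4
  c5: CDB Add2=1; issue ADD r3<-Add2  regs: r0:Add3,r1:7,r2:3,r3:Add2,r4:1,r5:-4
  c6: CDB Add3=8; issue ADD r2<-Add3  regs: r0:8,r1:7,r2:Add3,r3:Add2,r4:1,r5:-4
  c7: issue MUL r0<-Mul1  regs: r0:Mul1,r1:7,r2:Add3,r3:Add2,r4:1,r5:-4
  c8: -  regs: r0:Mul1,r1:7,r2:Add3,r3:Add2,r4:1,r5:-4
  c9: CDB Add1=1  regs: r0:Mul1,r1:7,r2:Add3,r3:Add2,r4:1,r5:-4
  c10: -  regs: r0:Mul1,r1:7,r2:Add3,r3:Add2,r4:1,r5:-4
  c11: -  regs: r0:Mul1,r1:7,r2:Add3,r3:Add2,r4:1,r5:-4
  c12: CDB Add2=8  regs: r0:Mul1,r1:7,r2:Add3,r3:8,r4:1,r5:-4

STATUS = VALUE 8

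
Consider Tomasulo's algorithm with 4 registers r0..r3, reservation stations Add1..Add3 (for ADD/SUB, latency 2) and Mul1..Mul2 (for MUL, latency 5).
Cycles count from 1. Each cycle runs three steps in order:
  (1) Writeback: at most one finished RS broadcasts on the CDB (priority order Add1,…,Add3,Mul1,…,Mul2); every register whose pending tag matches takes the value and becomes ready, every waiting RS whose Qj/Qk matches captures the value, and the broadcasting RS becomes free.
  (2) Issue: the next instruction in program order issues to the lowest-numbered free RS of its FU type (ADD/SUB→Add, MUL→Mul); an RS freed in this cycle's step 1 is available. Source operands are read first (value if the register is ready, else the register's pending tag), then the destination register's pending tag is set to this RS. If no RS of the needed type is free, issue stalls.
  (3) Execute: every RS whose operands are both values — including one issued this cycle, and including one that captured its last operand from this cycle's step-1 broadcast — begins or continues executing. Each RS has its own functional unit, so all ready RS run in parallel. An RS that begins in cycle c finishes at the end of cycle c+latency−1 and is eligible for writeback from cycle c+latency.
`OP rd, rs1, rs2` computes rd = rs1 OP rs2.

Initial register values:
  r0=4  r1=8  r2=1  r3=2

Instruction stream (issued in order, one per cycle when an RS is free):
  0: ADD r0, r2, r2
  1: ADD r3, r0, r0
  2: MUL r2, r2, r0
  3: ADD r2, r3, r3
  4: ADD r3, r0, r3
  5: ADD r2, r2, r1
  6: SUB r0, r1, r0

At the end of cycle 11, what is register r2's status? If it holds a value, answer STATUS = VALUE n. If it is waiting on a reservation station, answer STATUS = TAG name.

c1: issue ADD r0<-Add1 | r0:Add1,r1:8,r2:1,r3:2
c2: issue ADD r3<-Add2 | r0:Add1,r1:8,r2:1,r3:Add2
c3: CDB Add1=2; issue MUL r2<-Mul1 | r0:2,r1:8,r2:Mul1,r3:Add2
c4: issue ADD r2<-Add1 | r0:2,r1:8,r2:Add1,r3:Add2
c5: CDB Add2=4; issue ADD r3<-Add2 | r0:2,r1:8,r2:Add1,r3:Add2
c6: issue ADD r2<-Add3 | r0:2,r1:8,r2:Add3,r3:Add2
c7: CDB Add1=8; issue SUB r0<-Add1 | r0:Add1,r1:8,r2:Add3,r3:Add2
c8: CDB Add2=6 | r0:Add1,r1:8,r2:Add3,r3:6
c9: CDB Add1=6 | r0:6,r1:8,r2:Add3,r3:6
c10: CDB Add3=16 | r0:6,r1:8,r2:16,r3:6
c11: CDB Mul1=2 | r0:6,r1:8,r2:16,r3:6

STATUS = VALUE 16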